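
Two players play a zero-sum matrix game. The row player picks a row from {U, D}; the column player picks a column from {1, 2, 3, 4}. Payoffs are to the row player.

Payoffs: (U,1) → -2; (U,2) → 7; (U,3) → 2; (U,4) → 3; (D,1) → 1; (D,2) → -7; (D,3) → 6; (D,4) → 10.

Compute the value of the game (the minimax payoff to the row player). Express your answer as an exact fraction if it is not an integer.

Row minima: U → -2, D → -7; maximin = -2.
Column maxima: 1 → 1, 2 → 7, 3 → 6, 4 → 10; minimax = 1.
-2 ≠ 1, so there is no saddle point; optimal play is mixed.
3 is strictly dominated by 1 (it gives the row player strictly more in every row), so the column player never plays it.
4 is strictly dominated by 1 (it gives the row player strictly more in every row), so the column player never plays it.
On the remaining 2×2 (U, D vs 1, 2):
Let the row player play U with probability p. Expected payoff against 1: (-2)p + 1(1−p) = −3p + 1; against 2: 7p + (-7)(1−p) = 14p − 7.
Setting these equal: −3p + 1 = 14p − 7 ⇒ −17p = -8 ⇒ p = 8/17, and the value is (-3)·(8/17) + 1 = -7/17.
For the column player: with q = P(1), equating U's and D's payoffs gives −9q + 7 = 8q − 7 ⇒ q = 14/17.

-7/17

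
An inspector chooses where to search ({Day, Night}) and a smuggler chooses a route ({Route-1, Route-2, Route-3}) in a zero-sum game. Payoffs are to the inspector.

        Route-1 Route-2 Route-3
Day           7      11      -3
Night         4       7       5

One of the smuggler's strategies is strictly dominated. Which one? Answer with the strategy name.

Route-1 holds the inspector's payoff strictly below Route-2 in every row: 7 < 11, 4 < 7.
So Route-2 is strictly dominated for the smuggler.

Route-2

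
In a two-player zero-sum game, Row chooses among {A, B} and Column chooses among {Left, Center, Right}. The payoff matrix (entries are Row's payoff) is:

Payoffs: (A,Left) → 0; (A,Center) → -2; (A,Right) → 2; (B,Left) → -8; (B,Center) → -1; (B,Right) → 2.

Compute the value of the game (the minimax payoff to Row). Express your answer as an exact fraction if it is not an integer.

Row minima: A → -2, B → -8; maximin = -2.
Column maxima: Left → 0, Center → -1, Right → 2; minimax = -1.
-2 ≠ -1, so there is no saddle point; optimal play is mixed.
Right is strictly dominated by Left (it gives Row strictly more in every row), so Column never plays it.
On the remaining 2×2 (A, B vs Left, Center):
Let Row play A with probability p. Expected payoff against Left: 0p + (-8)(1−p) = 8p − 8; against Center: (-2)p + (-1)(1−p) = −p − 1.
Setting these equal: 8p − 8 = −p − 1 ⇒ 9p = 7 ⇒ p = 7/9, and the value is (8)·(7/9) − 8 = -16/9.
For Column: with q = P(Left), equating A's and B's payoffs gives 2q − 2 = −7q − 1 ⇒ q = 1/9.

-16/9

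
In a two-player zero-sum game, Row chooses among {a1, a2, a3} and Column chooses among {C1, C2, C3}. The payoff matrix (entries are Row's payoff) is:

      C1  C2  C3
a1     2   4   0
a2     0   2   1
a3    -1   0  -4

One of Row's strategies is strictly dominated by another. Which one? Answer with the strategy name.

a1 gives a strictly higher payoff than a3 against every column: 2 > -1, 4 > 0, 0 > -4.
So a3 is strictly dominated and Row never plays it.

a3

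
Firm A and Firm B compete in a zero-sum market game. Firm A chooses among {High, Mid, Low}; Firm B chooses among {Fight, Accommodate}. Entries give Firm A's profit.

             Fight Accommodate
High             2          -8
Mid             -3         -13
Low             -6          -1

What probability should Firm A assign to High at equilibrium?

1/3

Row minima: High → -8, Mid → -13, Low → -6; maximin = -6.
Column maxima: Fight → 2, Accommodate → -1; minimax = -1.
-6 ≠ -1, so there is no saddle point; optimal play is mixed.
Mid is strictly dominated by High, so Firm A never plays it.
On the remaining 2×2 (High, Low vs Fight, Accommodate):
Let Firm A play High with probability p. Expected payoff against Fight: 2p + (-6)(1−p) = 8p − 6; against Accommodate: (-8)p + (-1)(1−p) = −7p − 1.
Setting these equal: 8p − 6 = −7p − 1 ⇒ 15p = 5 ⇒ p = 1/3, and the value is (8)·(1/3) − 6 = -10/3.
For Firm B: with q = P(Fight), equating High's and Low's payoffs gives 10q − 8 = −5q − 1 ⇒ q = 7/15.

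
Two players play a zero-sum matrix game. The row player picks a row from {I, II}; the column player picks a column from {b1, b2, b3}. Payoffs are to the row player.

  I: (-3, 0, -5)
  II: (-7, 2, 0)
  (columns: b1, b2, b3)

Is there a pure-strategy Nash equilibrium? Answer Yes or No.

Row minima: I → -5, II → -7; maximin = -5.
Column maxima: b1 → -3, b2 → 2, b3 → 0; minimax = -3.
-5 ≠ -3, so no pure-strategy equilibrium exists.

No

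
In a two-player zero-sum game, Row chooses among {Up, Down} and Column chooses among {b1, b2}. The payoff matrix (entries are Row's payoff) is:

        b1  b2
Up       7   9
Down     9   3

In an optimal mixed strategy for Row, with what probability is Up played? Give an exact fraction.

3/4

Row minima: Up → 7, Down → 3; maximin = 7.
Column maxima: b1 → 9, b2 → 9; minimax = 9.
7 ≠ 9, so there is no saddle point; optimal play is mixed.
Let Row play Up with probability p. Expected payoff against b1: 7p + 9(1−p) = −2p + 9; against b2: 9p + 3(1−p) = 6p + 3.
Setting these equal: −2p + 9 = 6p + 3 ⇒ −8p = -6 ⇒ p = 3/4, and the value is (-2)·(3/4) + 9 = 15/2.
For Column: with q = P(b1), equating Up's and Down's payoffs gives −2q + 9 = 6q + 3 ⇒ q = 3/4.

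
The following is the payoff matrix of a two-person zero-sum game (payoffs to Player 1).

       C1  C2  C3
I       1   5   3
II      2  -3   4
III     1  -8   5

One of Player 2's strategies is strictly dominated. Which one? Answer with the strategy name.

C1 holds Player 1's payoff strictly below C3 in every row: 1 < 3, 2 < 4, 1 < 5.
So C3 is strictly dominated for Player 2.

C3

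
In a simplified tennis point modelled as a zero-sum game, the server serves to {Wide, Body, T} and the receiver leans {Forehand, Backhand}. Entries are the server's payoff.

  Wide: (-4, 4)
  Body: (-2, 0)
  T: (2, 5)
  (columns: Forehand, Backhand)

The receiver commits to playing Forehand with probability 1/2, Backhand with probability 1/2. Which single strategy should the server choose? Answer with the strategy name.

Expected payoff of Wide: (1/2)·(-4) + (1/2)·4 = 0.
Expected payoff of Body: (1/2)·(-2) + (1/2)·0 = -1.
Expected payoff of T: (1/2)·2 + (1/2)·5 = 7/2.
The largest is 7/2, so the server's best response is T.

T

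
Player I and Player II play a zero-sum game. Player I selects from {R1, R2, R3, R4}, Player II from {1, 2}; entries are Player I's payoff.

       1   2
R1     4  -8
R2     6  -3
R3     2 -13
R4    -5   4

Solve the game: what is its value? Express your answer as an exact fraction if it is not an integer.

Row minima: R1 → -8, R2 → -3, R3 → -13, R4 → -5; maximin = -3.
Column maxima: 1 → 6, 2 → 4; minimax = 4.
-3 ≠ 4, so there is no saddle point; optimal play is mixed.
R1 is strictly dominated by R2, so Player I never plays it.
R3 is strictly dominated by R2, so Player I never plays it.
On the remaining 2×2 (R2, R4 vs 1, 2):
Let Player I play R2 with probability p. Expected payoff against 1: 6p + (-5)(1−p) = 11p − 5; against 2: (-3)p + 4(1−p) = −7p + 4.
Setting these equal: 11p − 5 = −7p + 4 ⇒ 18p = 9 ⇒ p = 1/2, and the value is (11)·(1/2) − 5 = 1/2.
For Player II: with q = P(1), equating R2's and R4's payoffs gives 9q − 3 = −9q + 4 ⇒ q = 7/18.

1/2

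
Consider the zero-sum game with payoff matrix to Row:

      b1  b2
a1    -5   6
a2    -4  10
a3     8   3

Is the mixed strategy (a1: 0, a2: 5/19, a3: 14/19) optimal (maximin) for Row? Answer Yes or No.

Against b1 this mix gives (5/19)·(-4) + (14/19)·8 = 92/19.
Against b2 this mix gives (5/19)·10 + (14/19)·3 = 92/19.
All of Column's active replies (b1, b2) yield 92/19, and no column does worse for Row. The mix makes Column indifferent and guarantees 92/19, so it is optimal.

Yes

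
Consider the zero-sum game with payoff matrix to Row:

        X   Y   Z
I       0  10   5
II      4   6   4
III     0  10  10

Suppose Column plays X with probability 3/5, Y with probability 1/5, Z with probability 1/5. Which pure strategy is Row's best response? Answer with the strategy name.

Expected payoff of I: (3/5)·0 + (1/5)·10 + (1/5)·5 = 3.
Expected payoff of II: (3/5)·4 + (1/5)·6 + (1/5)·4 = 22/5.
Expected payoff of III: (3/5)·0 + (1/5)·10 + (1/5)·10 = 4.
The largest is 22/5, so Row's best response is II.

II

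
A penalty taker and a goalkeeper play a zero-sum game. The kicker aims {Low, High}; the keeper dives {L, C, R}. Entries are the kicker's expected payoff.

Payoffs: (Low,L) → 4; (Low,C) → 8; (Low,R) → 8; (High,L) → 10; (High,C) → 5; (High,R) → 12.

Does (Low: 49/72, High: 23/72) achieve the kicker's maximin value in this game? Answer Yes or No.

Against L this mix gives (49/72)·4 + (23/72)·10 = 71/12.
Against C this mix gives (49/72)·8 + (23/72)·5 = 169/24.
Against R this mix gives (49/72)·8 + (23/72)·12 = 167/18.
The keeper will play L, holding the kicker to 71/12. Shifting weight toward the row that does better against L would raise this floor (the equalizing mix achieves 20/3 against both L and C), so the proposed strategy is not optimal.

No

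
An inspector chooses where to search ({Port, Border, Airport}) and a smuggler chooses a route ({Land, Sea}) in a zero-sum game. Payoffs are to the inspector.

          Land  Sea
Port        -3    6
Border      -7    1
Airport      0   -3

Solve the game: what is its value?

Row minima: Port → -3, Border → -7, Airport → -3; maximin = -3.
Column maxima: Land → 0, Sea → 6; minimax = 0.
-3 ≠ 0, so there is no saddle point; optimal play is mixed.
Border is strictly dominated by Port, so the inspector never plays it.
On the remaining 2×2 (Port, Airport vs Land, Sea):
Let the inspector play Port with probability p. Expected payoff against Land: (-3)p + 0(1−p) = −3p; against Sea: 6p + (-3)(1−p) = 9p − 3.
Setting these equal: −3p = 9p − 3 ⇒ −12p = -3 ⇒ p = 1/4, and the value is (-3)·(1/4) = -3/4.
For the smuggler: with q = P(Land), equating Port's and Airport's payoffs gives −9q + 6 = 3q − 3 ⇒ q = 3/4.

-3/4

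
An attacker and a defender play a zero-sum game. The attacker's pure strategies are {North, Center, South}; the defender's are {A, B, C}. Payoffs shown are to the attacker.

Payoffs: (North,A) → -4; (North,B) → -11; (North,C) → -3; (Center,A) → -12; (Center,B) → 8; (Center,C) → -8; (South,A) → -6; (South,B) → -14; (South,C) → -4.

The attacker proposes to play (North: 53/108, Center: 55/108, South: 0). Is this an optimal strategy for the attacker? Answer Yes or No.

Against A this mix gives (53/108)·(-4) + (55/108)·(-12) = -218/27.
Against B this mix gives (53/108)·(-11) + (55/108)·8 = -143/108.
Against C this mix gives (53/108)·(-3) + (55/108)·(-8) = -599/108.
The defender will play A, holding the attacker to -218/27. Shifting weight toward the row that does better against A would raise this floor (the equalizing mix achieves -164/27 against both A and B), so the proposed strategy is not optimal.

No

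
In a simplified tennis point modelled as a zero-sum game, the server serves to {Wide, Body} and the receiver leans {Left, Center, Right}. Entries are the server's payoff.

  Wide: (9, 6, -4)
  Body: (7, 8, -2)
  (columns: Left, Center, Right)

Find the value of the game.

-2

Row minima: Wide → -4, Body → -2; maximin = -2.
Column maxima: Left → 9, Center → 8, Right → -2; minimax = -2.
Since maximin = minimax = -2, there is a saddle point and the value is -2.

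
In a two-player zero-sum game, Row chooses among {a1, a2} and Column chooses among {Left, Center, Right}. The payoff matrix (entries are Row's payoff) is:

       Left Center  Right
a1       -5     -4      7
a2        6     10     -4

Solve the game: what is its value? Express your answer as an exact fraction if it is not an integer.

Row minima: a1 → -5, a2 → -4; maximin = -4.
Column maxima: Left → 6, Center → 10, Right → 7; minimax = 6.
-4 ≠ 6, so there is no saddle point; optimal play is mixed.
Center is strictly dominated by Left (it gives Row strictly more in every row), so Column never plays it.
On the remaining 2×2 (a1, a2 vs Left, Right):
Let Row play a1 with probability p. Expected payoff against Left: (-5)p + 6(1−p) = −11p + 6; against Right: 7p + (-4)(1−p) = 11p − 4.
Setting these equal: −11p + 6 = 11p − 4 ⇒ −22p = -10 ⇒ p = 5/11, and the value is (-11)·(5/11) + 6 = 1.
For Column: with q = P(Left), equating a1's and a2's payoffs gives −12q + 7 = 10q − 4 ⇒ q = 1/2.

1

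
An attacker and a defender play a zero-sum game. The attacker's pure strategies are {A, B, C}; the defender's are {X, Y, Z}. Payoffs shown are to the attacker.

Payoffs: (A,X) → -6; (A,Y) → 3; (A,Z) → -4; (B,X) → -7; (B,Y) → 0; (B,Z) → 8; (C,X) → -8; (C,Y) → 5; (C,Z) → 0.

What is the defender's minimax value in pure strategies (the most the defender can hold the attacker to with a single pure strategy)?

-6

Column maxima: X → -6, Y → 5, Z → 8.
The smallest of these is -6.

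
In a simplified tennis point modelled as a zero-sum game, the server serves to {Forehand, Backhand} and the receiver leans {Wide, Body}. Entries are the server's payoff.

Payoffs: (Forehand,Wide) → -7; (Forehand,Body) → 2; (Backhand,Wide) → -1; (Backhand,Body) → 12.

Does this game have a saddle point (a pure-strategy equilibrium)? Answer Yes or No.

Yes

Row minima: Forehand → -7, Backhand → -1; maximin = -1.
Column maxima: Wide → -1, Body → 12; minimax = -1.
maximin = minimax = -1, so a saddle point exists.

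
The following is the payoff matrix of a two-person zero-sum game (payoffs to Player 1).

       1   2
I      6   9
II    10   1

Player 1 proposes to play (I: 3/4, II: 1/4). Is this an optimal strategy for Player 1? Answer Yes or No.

Yes

Against 1 this mix gives (3/4)·6 + (1/4)·10 = 7.
Against 2 this mix gives (3/4)·9 + (1/4)·1 = 7.
All of Player 2's active replies (1, 2) yield 7, and no column does worse for Player 1. The mix makes Player 2 indifferent and guarantees 7, so it is optimal.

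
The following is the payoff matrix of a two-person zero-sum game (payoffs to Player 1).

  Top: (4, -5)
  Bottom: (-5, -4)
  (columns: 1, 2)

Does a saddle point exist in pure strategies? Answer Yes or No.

Row minima: Top → -5, Bottom → -5; maximin = -5.
Column maxima: 1 → 4, 2 → -4; minimax = -4.
-5 ≠ -4, so no pure-strategy equilibrium exists.

No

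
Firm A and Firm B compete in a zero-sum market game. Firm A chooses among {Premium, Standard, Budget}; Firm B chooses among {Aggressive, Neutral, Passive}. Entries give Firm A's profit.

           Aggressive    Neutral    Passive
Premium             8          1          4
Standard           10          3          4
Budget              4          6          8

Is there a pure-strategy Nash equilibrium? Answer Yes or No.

Row minima: Premium → 1, Standard → 3, Budget → 4; maximin = 4.
Column maxima: Aggressive → 10, Neutral → 6, Passive → 8; minimax = 6.
4 ≠ 6, so no pure-strategy equilibrium exists.

No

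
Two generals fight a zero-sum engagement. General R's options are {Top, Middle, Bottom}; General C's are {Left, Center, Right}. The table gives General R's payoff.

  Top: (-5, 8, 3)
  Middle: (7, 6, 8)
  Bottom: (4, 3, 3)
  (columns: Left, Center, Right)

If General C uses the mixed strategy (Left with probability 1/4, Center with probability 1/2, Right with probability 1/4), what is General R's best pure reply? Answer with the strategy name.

Middle

Expected payoff of Top: (1/4)·(-5) + (1/2)·8 + (1/4)·3 = 7/2.
Expected payoff of Middle: (1/4)·7 + (1/2)·6 + (1/4)·8 = 27/4.
Expected payoff of Bottom: (1/4)·4 + (1/2)·3 + (1/4)·3 = 13/4.
The largest is 27/4, so General R's best response is Middle.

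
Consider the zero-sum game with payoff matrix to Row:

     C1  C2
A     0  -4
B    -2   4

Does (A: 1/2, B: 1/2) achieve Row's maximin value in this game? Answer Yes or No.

No

Against C1 this mix gives (1/2)·0 + (1/2)·(-2) = -1.
Against C2 this mix gives (1/2)·(-4) + (1/2)·4 = 0.
Column will play C1, holding Row to -1. Shifting weight toward the row that does better against C1 would raise this floor (the equalizing mix achieves -4/5 against both C1 and C2), so the proposed strategy is not optimal.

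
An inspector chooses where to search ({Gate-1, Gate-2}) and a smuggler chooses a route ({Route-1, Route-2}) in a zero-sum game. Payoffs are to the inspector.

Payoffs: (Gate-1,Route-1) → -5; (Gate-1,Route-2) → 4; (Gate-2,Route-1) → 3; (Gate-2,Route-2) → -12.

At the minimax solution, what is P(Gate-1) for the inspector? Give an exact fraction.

5/8

Row minima: Gate-1 → -5, Gate-2 → -12; maximin = -5.
Column maxima: Route-1 → 3, Route-2 → 4; minimax = 3.
-5 ≠ 3, so there is no saddle point; optimal play is mixed.
Let the inspector play Gate-1 with probability p. Expected payoff against Route-1: (-5)p + 3(1−p) = −8p + 3; against Route-2: 4p + (-12)(1−p) = 16p − 12.
Setting these equal: −8p + 3 = 16p − 12 ⇒ −24p = -15 ⇒ p = 5/8, and the value is (-8)·(5/8) + 3 = -2.
For the smuggler: with q = P(Route-1), equating Gate-1's and Gate-2's payoffs gives −9q + 4 = 15q − 12 ⇒ q = 2/3.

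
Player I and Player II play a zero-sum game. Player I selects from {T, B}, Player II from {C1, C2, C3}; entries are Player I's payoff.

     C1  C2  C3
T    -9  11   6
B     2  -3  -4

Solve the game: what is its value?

Row minima: T → -9, B → -4; maximin = -4.
Column maxima: C1 → 2, C2 → 11, C3 → 6; minimax = 2.
-4 ≠ 2, so there is no saddle point; optimal play is mixed.
C2 is strictly dominated by C3 (it gives Player I strictly more in every row), so Player II never plays it.
On the remaining 2×2 (T, B vs C1, C3):
Let Player I play T with probability p. Expected payoff against C1: (-9)p + 2(1−p) = −11p + 2; against C3: 6p + (-4)(1−p) = 10p − 4.
Setting these equal: −11p + 2 = 10p − 4 ⇒ −21p = -6 ⇒ p = 2/7, and the value is (-11)·(2/7) + 2 = -8/7.
For Player II: with q = P(C1), equating T's and B's payoffs gives −15q + 6 = 6q − 4 ⇒ q = 10/21.

-8/7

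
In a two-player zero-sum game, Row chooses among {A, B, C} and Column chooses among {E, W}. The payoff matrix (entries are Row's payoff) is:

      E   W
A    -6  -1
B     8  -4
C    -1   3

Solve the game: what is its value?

Row minima: A → -6, B → -4, C → -1; maximin = -1.
Column maxima: E → 8, W → 3; minimax = 3.
-1 ≠ 3, so there is no saddle point; optimal play is mixed.
A is strictly dominated by C, so Row never plays it.
On the remaining 2×2 (B, C vs E, W):
Let Row play B with probability p. Expected payoff against E: 8p + (-1)(1−p) = 9p − 1; against W: (-4)p + 3(1−p) = −7p + 3.
Setting these equal: 9p − 1 = −7p + 3 ⇒ 16p = 4 ⇒ p = 1/4, and the value is (9)·(1/4) − 1 = 5/4.
For Column: with q = P(E), equating B's and C's payoffs gives 12q − 4 = −4q + 3 ⇒ q = 7/16.

5/4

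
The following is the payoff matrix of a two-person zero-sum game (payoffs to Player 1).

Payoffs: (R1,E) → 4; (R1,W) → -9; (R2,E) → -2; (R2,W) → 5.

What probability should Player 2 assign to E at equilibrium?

7/10

Row minima: R1 → -9, R2 → -2; maximin = -2.
Column maxima: E → 4, W → 5; minimax = 4.
-2 ≠ 4, so there is no saddle point; optimal play is mixed.
Let Player 1 play R1 with probability p. Expected payoff against E: 4p + (-2)(1−p) = 6p − 2; against W: (-9)p + 5(1−p) = −14p + 5.
Setting these equal: 6p − 2 = −14p + 5 ⇒ 20p = 7 ⇒ p = 7/20, and the value is (6)·(7/20) − 2 = 1/10.
For Player 2: with q = P(E), equating R1's and R2's payoffs gives 13q − 9 = −7q + 5 ⇒ q = 7/10.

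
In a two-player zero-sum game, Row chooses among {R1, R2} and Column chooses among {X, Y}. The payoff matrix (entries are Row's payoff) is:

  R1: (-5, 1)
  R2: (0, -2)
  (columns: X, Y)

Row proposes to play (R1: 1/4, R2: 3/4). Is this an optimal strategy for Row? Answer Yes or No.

Yes

Against X this mix gives (1/4)·(-5) + (3/4)·0 = -5/4.
Against Y this mix gives (1/4)·1 + (3/4)·(-2) = -5/4.
All of Column's active replies (X, Y) yield -5/4, and no column does worse for Row. The mix makes Column indifferent and guarantees -5/4, so it is optimal.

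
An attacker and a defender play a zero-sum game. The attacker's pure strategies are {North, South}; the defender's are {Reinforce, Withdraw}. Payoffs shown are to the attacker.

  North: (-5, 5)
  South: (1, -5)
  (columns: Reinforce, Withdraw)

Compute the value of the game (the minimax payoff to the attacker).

Row minima: North → -5, South → -5; maximin = -5.
Column maxima: Reinforce → 1, Withdraw → 5; minimax = 1.
-5 ≠ 1, so there is no saddle point; optimal play is mixed.
Let the attacker play North with probability p. Expected payoff against Reinforce: (-5)p + 1(1−p) = −6p + 1; against Withdraw: 5p + (-5)(1−p) = 10p − 5.
Setting these equal: −6p + 1 = 10p − 5 ⇒ −16p = -6 ⇒ p = 3/8, and the value is (-6)·(3/8) + 1 = -5/4.
For the defender: with q = P(Reinforce), equating North's and South's payoffs gives −10q + 5 = 6q − 5 ⇒ q = 5/8.

-5/4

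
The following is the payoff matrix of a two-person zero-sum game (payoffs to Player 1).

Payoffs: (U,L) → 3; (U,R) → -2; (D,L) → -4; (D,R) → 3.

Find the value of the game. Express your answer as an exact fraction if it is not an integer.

Row minima: U → -2, D → -4; maximin = -2.
Column maxima: L → 3, R → 3; minimax = 3.
-2 ≠ 3, so there is no saddle point; optimal play is mixed.
Let Player 1 play U with probability p. Expected payoff against L: 3p + (-4)(1−p) = 7p − 4; against R: (-2)p + 3(1−p) = −5p + 3.
Setting these equal: 7p − 4 = −5p + 3 ⇒ 12p = 7 ⇒ p = 7/12, and the value is (7)·(7/12) − 4 = 1/12.
For Player 2: with q = P(L), equating U's and D's payoffs gives 5q − 2 = −7q + 3 ⇒ q = 5/12.

1/12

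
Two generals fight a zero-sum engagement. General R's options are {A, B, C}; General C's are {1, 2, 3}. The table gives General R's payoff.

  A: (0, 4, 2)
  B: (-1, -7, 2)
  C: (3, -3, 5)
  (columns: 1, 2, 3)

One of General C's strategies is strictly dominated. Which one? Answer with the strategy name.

1 holds General R's payoff strictly below 3 in every row: 0 < 2, -1 < 2, 3 < 5.
So 3 is strictly dominated for General C.

3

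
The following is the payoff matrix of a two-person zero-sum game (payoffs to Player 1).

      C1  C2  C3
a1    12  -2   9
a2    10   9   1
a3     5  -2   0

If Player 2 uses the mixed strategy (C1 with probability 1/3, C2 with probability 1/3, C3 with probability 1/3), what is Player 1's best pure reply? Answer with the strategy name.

a2

Expected payoff of a1: (1/3)·12 + (1/3)·(-2) + (1/3)·9 = 19/3.
Expected payoff of a2: (1/3)·10 + (1/3)·9 + (1/3)·1 = 20/3.
Expected payoff of a3: (1/3)·5 + (1/3)·(-2) + (1/3)·0 = 1.
The largest is 20/3, so Player 1's best response is a2.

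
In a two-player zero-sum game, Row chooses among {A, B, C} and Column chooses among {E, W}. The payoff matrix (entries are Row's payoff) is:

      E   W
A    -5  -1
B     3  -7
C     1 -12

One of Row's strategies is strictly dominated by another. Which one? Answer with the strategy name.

C

B gives a strictly higher payoff than C against every column: 3 > 1, -7 > -12.
So C is strictly dominated and Row never plays it.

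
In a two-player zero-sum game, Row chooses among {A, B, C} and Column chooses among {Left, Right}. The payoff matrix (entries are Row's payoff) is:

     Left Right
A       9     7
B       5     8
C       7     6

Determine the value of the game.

37/5

Row minima: A → 7, B → 5, C → 6; maximin = 7.
Column maxima: Left → 9, Right → 8; minimax = 8.
7 ≠ 8, so there is no saddle point; optimal play is mixed.
C is strictly dominated by A, so Row never plays it.
On the remaining 2×2 (A, B vs Left, Right):
Let Row play A with probability p. Expected payoff against Left: 9p + 5(1−p) = 4p + 5; against Right: 7p + 8(1−p) = −p + 8.
Setting these equal: 4p + 5 = −p + 8 ⇒ 5p = 3 ⇒ p = 3/5, and the value is (4)·(3/5) + 5 = 37/5.
For Column: with q = P(Left), equating A's and B's payoffs gives 2q + 7 = −3q + 8 ⇒ q = 1/5.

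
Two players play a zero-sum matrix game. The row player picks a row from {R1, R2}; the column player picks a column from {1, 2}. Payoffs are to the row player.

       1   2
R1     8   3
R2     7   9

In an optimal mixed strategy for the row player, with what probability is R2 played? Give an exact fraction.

Row minima: R1 → 3, R2 → 7; maximin = 7.
Column maxima: 1 → 8, 2 → 9; minimax = 8.
7 ≠ 8, so there is no saddle point; optimal play is mixed.
Let the row player play R1 with probability p. Expected payoff against 1: 8p + 7(1−p) = p + 7; against 2: 3p + 9(1−p) = −6p + 9.
Setting these equal: p + 7 = −6p + 9 ⇒ 7p = 2 ⇒ p = 2/7, and the value is (1)·(2/7) + 7 = 51/7.
For the column player: with q = P(1), equating R1's and R2's payoffs gives 5q + 3 = −2q + 9 ⇒ q = 6/7.

5/7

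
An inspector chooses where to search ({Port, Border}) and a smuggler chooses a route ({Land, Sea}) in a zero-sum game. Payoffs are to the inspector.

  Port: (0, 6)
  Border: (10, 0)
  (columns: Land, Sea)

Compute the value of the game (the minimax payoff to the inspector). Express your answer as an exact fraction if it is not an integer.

15/4

Row minima: Port → 0, Border → 0; maximin = 0.
Column maxima: Land → 10, Sea → 6; minimax = 6.
0 ≠ 6, so there is no saddle point; optimal play is mixed.
Let the inspector play Port with probability p. Expected payoff against Land: 0p + 10(1−p) = −10p + 10; against Sea: 6p + 0(1−p) = 6p.
Setting these equal: −10p + 10 = 6p ⇒ −16p = -10 ⇒ p = 5/8, and the value is (-10)·(5/8) + 10 = 15/4.
For the smuggler: with q = P(Land), equating Port's and Border's payoffs gives −6q + 6 = 10q ⇒ q = 3/8.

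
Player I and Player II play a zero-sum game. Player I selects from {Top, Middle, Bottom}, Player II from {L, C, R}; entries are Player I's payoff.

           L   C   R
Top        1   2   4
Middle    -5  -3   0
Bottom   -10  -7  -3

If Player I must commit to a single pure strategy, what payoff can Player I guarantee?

1

Row minima: Top → 1, Middle → -5, Bottom → -10.
The best of these is 1.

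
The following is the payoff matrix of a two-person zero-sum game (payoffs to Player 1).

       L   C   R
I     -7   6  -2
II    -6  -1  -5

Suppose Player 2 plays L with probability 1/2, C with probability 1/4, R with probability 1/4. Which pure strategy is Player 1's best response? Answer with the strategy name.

Expected payoff of I: (1/2)·(-7) + (1/4)·6 + (1/4)·(-2) = -5/2.
Expected payoff of II: (1/2)·(-6) + (1/4)·(-1) + (1/4)·(-5) = -9/2.
The largest is -5/2, so Player 1's best response is I.

I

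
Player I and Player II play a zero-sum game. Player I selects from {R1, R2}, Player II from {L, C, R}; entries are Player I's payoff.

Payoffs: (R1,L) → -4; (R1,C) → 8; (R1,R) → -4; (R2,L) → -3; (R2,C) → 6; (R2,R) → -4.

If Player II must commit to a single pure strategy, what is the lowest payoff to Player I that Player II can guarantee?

Column maxima: L → -3, C → 8, R → -4.
The smallest of these is -4.

-4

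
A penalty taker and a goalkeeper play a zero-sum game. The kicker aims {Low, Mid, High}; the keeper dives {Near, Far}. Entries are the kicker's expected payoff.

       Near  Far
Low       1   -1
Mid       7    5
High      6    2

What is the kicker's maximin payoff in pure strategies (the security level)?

Row minima: Low → -1, Mid → 5, High → 2.
The best of these is 5.

5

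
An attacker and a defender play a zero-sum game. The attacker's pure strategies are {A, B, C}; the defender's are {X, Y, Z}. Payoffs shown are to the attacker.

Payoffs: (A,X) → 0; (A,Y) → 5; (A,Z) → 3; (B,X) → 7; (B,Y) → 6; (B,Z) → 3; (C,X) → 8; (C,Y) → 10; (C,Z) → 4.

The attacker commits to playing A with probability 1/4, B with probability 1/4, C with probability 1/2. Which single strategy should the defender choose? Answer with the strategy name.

Z

If the defender plays X, the attacker's expected payoff is (1/4)·0 + (1/4)·7 + (1/2)·8 = 23/4.
If the defender plays Y, the attacker's expected payoff is (1/4)·5 + (1/4)·6 + (1/2)·10 = 31/4.
If the defender plays Z, the attacker's expected payoff is (1/4)·3 + (1/4)·3 + (1/2)·4 = 7/2.
The defender minimizes the attacker's payoff; the smallest is 7/2, so the best response is Z.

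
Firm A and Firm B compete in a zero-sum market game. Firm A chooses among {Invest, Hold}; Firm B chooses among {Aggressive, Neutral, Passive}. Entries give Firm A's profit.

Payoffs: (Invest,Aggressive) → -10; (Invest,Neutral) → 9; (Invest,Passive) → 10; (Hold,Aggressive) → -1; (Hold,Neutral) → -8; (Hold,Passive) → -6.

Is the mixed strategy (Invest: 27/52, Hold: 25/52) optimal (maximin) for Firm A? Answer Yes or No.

No

Against Aggressive this mix gives (27/52)·(-10) + (25/52)·(-1) = -295/52.
Against Neutral this mix gives (27/52)·9 + (25/52)·(-8) = 43/52.
Against Passive this mix gives (27/52)·10 + (25/52)·(-6) = 30/13.
Firm B will play Aggressive, holding Firm A to -295/52. Shifting weight toward the row that does better against Aggressive would raise this floor (the equalizing mix achieves -89/26 against both Aggressive and Neutral), so the proposed strategy is not optimal.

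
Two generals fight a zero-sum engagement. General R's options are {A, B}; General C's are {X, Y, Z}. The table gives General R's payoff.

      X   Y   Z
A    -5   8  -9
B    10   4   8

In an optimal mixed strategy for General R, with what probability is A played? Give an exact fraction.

Row minima: A → -9, B → 4; maximin = 4.
Column maxima: X → 10, Y → 8, Z → 8; minimax = 8.
4 ≠ 8, so there is no saddle point; optimal play is mixed.
X is strictly dominated by Z (it gives General R strictly more in every row), so General C never plays it.
On the remaining 2×2 (A, B vs Y, Z):
Let General R play A with probability p. Expected payoff against Y: 8p + 4(1−p) = 4p + 4; against Z: (-9)p + 8(1−p) = −17p + 8.
Setting these equal: 4p + 4 = −17p + 8 ⇒ 21p = 4 ⇒ p = 4/21, and the value is (4)·(4/21) + 4 = 100/21.
For General C: with q = P(Y), equating A's and B's payoffs gives 17q − 9 = −4q + 8 ⇒ q = 17/21.

4/21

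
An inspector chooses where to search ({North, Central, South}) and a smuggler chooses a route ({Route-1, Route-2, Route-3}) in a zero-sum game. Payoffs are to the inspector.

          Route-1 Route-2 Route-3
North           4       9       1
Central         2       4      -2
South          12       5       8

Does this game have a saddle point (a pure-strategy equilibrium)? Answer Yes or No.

Row minima: North → 1, Central → -2, South → 5; maximin = 5.
Column maxima: Route-1 → 12, Route-2 → 9, Route-3 → 8; minimax = 8.
5 ≠ 8, so no pure-strategy equilibrium exists.

No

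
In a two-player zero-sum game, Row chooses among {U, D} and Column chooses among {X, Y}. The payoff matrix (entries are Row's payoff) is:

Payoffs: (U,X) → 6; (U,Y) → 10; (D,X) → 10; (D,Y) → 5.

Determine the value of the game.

Row minima: U → 6, D → 5; maximin = 6.
Column maxima: X → 10, Y → 10; minimax = 10.
6 ≠ 10, so there is no saddle point; optimal play is mixed.
Let Row play U with probability p. Expected payoff against X: 6p + 10(1−p) = −4p + 10; against Y: 10p + 5(1−p) = 5p + 5.
Setting these equal: −4p + 10 = 5p + 5 ⇒ −9p = -5 ⇒ p = 5/9, and the value is (-4)·(5/9) + 10 = 70/9.
For Column: with q = P(X), equating U's and D's payoffs gives −4q + 10 = 5q + 5 ⇒ q = 5/9.

70/9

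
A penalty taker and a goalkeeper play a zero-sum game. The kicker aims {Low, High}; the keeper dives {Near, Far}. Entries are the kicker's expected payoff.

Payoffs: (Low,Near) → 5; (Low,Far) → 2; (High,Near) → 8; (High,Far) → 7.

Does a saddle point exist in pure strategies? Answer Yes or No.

Row minima: Low → 2, High → 7; maximin = 7.
Column maxima: Near → 8, Far → 7; minimax = 7.
maximin = minimax = 7, so a saddle point exists.

Yes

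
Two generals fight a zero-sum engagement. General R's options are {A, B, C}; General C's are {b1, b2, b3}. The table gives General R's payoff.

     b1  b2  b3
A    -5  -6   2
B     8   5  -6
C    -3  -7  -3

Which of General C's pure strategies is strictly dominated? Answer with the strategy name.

b2 holds General R's payoff strictly below b1 in every row: -6 < -5, 5 < 8, -7 < -3.
So b1 is strictly dominated for General C.

b1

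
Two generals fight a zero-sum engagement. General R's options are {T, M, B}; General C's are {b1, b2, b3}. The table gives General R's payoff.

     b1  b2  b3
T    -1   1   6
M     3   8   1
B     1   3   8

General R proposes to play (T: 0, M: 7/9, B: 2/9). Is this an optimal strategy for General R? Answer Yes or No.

Yes

Against b1 this mix gives (7/9)·3 + (2/9)·1 = 23/9.
Against b2 this mix gives (7/9)·8 + (2/9)·3 = 62/9.
Against b3 this mix gives (7/9)·1 + (2/9)·8 = 23/9.
All of General C's active replies (b1, b3) yield 23/9, and no column does worse for General R. The mix makes General C indifferent and guarantees 23/9, so it is optimal.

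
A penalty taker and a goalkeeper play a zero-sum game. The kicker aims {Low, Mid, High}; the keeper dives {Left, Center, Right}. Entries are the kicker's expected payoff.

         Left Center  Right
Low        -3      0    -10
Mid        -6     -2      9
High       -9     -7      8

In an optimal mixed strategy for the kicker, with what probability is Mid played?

Row minima: Low → -10, Mid → -6, High → -9; maximin = -6.
Column maxima: Left → -3, Center → 0, Right → 9; minimax = -3.
-6 ≠ -3, so there is no saddle point; optimal play is mixed.
High is strictly dominated by Mid, so the kicker never plays it.
Center is strictly dominated by Left (it gives the kicker strictly more in every row), so the keeper never plays it.
On the remaining 2×2 (Low, Mid vs Left, Right):
Let the kicker play Low with probability p. Expected payoff against Left: (-3)p + (-6)(1−p) = 3p − 6; against Right: (-10)p + 9(1−p) = −19p + 9.
Setting these equal: 3p − 6 = −19p + 9 ⇒ 22p = 15 ⇒ p = 15/22, and the value is (3)·(15/22) − 6 = -87/22.
For the keeper: with q = P(Left), equating Low's and Mid's payoffs gives 7q − 10 = −15q + 9 ⇒ q = 19/22.

7/22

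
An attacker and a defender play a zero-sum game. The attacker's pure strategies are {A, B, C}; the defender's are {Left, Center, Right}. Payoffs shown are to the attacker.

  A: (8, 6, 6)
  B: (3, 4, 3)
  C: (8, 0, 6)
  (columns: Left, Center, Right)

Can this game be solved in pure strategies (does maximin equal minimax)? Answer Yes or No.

Yes

Row minima: A → 6, B → 3, C → 0; maximin = 6.
Column maxima: Left → 8, Center → 6, Right → 6; minimax = 6.
maximin = minimax = 6, so a saddle point exists.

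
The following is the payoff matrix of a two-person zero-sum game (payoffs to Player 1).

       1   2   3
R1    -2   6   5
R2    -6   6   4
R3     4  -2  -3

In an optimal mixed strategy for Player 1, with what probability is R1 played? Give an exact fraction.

1/2

Row minima: R1 → -2, R2 → -6, R3 → -3; maximin = -2.
Column maxima: 1 → 4, 2 → 6, 3 → 5; minimax = 4.
-2 ≠ 4, so there is no saddle point; optimal play is mixed.
2 is strictly dominated by 3 (it gives Player 1 strictly more in every row), so Player 2 never plays it.
With 2 eliminated, R2 is strictly dominated by R1 (R1 gives Player 1 strictly more in every remaining column), so Player 1 never plays it.
On the remaining 2×2 (R1, R3 vs 1, 3):
Let Player 1 play R1 with probability p. Expected payoff against 1: (-2)p + 4(1−p) = −6p + 4; against 3: 5p + (-3)(1−p) = 8p − 3.
Setting these equal: −6p + 4 = 8p − 3 ⇒ −14p = -7 ⇒ p = 1/2, and the value is (-6)·(1/2) + 4 = 1.
For Player 2: with q = P(1), equating R1's and R3's payoffs gives −7q + 5 = 7q − 3 ⇒ q = 4/7.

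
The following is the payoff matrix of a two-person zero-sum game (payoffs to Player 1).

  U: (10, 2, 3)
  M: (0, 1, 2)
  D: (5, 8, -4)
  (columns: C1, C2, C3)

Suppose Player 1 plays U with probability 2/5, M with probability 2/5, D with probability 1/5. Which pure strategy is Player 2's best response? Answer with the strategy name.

C3

If Player 2 plays C1, Player 1's expected payoff is (2/5)·10 + (2/5)·0 + (1/5)·5 = 5.
If Player 2 plays C2, Player 1's expected payoff is (2/5)·2 + (2/5)·1 + (1/5)·8 = 14/5.
If Player 2 plays C3, Player 1's expected payoff is (2/5)·3 + (2/5)·2 + (1/5)·(-4) = 6/5.
Player 2 minimizes Player 1's payoff; the smallest is 6/5, so the best response is C3.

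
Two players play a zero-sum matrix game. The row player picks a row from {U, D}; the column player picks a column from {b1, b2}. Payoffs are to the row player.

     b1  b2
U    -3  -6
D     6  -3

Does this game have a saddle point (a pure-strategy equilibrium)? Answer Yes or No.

Row minima: U → -6, D → -3; maximin = -3.
Column maxima: b1 → 6, b2 → -3; minimax = -3.
maximin = minimax = -3, so a saddle point exists.

Yes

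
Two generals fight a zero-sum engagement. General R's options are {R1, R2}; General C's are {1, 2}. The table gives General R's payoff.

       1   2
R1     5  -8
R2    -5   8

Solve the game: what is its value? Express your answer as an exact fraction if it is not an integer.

Row minima: R1 → -8, R2 → -5; maximin = -5.
Column maxima: 1 → 5, 2 → 8; minimax = 5.
-5 ≠ 5, so there is no saddle point; optimal play is mixed.
Let General R play R1 with probability p. Expected payoff against 1: 5p + (-5)(1−p) = 10p − 5; against 2: (-8)p + 8(1−p) = −16p + 8.
Setting these equal: 10p − 5 = −16p + 8 ⇒ 26p = 13 ⇒ p = 1/2, and the value is (10)·(1/2) − 5 = 0.
For General C: with q = P(1), equating R1's and R2's payoffs gives 13q − 8 = −13q + 8 ⇒ q = 8/13.

0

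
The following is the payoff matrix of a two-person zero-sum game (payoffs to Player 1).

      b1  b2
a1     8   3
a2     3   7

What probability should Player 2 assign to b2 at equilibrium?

5/9

Row minima: a1 → 3, a2 → 3; maximin = 3.
Column maxima: b1 → 8, b2 → 7; minimax = 7.
3 ≠ 7, so there is no saddle point; optimal play is mixed.
Let Player 1 play a1 with probability p. Expected payoff against b1: 8p + 3(1−p) = 5p + 3; against b2: 3p + 7(1−p) = −4p + 7.
Setting these equal: 5p + 3 = −4p + 7 ⇒ 9p = 4 ⇒ p = 4/9, and the value is (5)·(4/9) + 3 = 47/9.
For Player 2: with q = P(b1), equating a1's and a2's payoffs gives 5q + 3 = −4q + 7 ⇒ q = 4/9.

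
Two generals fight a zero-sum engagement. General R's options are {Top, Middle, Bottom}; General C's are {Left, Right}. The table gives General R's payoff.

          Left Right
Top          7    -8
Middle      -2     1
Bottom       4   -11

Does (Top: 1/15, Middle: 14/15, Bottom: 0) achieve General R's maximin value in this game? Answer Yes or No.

Against Left this mix gives (1/15)·7 + (14/15)·(-2) = -7/5.
Against Right this mix gives (1/15)·(-8) + (14/15)·1 = 2/5.
General C will play Left, holding General R to -7/5. Shifting weight toward the row that does better against Left would raise this floor (the equalizing mix achieves -1/2 against both Left and Right), so the proposed strategy is not optimal.

No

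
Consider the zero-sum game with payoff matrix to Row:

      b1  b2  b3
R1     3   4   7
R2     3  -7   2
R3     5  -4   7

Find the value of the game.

16/5

Row minima: R1 → 3, R2 → -7, R3 → -4; maximin = 3.
Column maxima: b1 → 5, b2 → 4, b3 → 7; minimax = 4.
3 ≠ 4, so there is no saddle point; optimal play is mixed.
R2 is strictly dominated by R3, so Row never plays it.
With R2 eliminated, b3 is strictly dominated by b1 (it gives Row strictly more in every remaining row), so Column never plays it.
On the remaining 2×2 (R1, R3 vs b1, b2):
Let Row play R1 with probability p. Expected payoff against b1: 3p + 5(1−p) = −2p + 5; against b2: 4p + (-4)(1−p) = 8p − 4.
Setting these equal: −2p + 5 = 8p − 4 ⇒ −10p = -9 ⇒ p = 9/10, and the value is (-2)·(9/10) + 5 = 16/5.
For Column: with q = P(b1), equating R1's and R3's payoffs gives −q + 4 = 9q − 4 ⇒ q = 4/5.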